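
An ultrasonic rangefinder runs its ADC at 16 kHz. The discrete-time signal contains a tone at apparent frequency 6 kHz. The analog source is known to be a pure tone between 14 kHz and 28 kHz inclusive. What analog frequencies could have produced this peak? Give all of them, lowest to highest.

22 kHz, 26 kHz

Frequencies that alias to 6 kHz are k·fs ± 6 kHz for integer k ≥ 0.
k=0: 6 kHz.
k=1: 10 kHz, 22 kHz.
k=2: 26 kHz, 38 kHz.
k=3: 42 kHz, 54 kHz.
Within [14 kHz, 28 kHz]: 22 kHz, 26 kHz.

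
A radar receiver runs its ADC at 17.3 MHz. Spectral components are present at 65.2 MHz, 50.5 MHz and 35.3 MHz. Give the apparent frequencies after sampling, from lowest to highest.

0.7 MHz, 1.4 MHz, 4 MHz

fs/2 = 8.65 MHz.
65.2 MHz mod fs = 13.3 MHz.
13.3 MHz > fs/2 = 8.65 MHz, folds to fs − 13.3 MHz = 4 MHz.
50.5 MHz mod fs = 15.9 MHz.
15.9 MHz > fs/2 = 8.65 MHz, folds to fs − 15.9 MHz = 1.4 MHz.
35.3 MHz mod fs = 0.7 MHz.
0.7 MHz ≤ fs/2 = 8.65 MHz, appears at 0.7 MHz.
Distinct values: {0.7 MHz, 1.4 MHz, 4 MHz}.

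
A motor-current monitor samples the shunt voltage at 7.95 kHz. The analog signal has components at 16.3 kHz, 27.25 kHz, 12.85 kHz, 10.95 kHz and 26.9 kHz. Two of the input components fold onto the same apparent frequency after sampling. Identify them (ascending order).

12.85 kHz, 26.9 kHz

fs/2 = 3.975 kHz.
16.3 kHz mod fs = 0.4 kHz.
0.4 kHz ≤ fs/2 = 3.975 kHz, appears at 0.4 kHz.
27.25 kHz mod fs = 3.4 kHz.
3.4 kHz ≤ fs/2 = 3.975 kHz, appears at 3.4 kHz.
12.85 kHz mod fs = 4.9 kHz.
4.9 kHz > fs/2 = 3.975 kHz, folds to fs − 4.9 kHz = 3.05 kHz.
10.95 kHz mod fs = 3 kHz.
3 kHz ≤ fs/2 = 3.975 kHz, appears at 3 kHz.
26.9 kHz mod fs = 3.05 kHz.
3.05 kHz ≤ fs/2 = 3.975 kHz, appears at 3.05 kHz.
12.85 kHz and 26.9 kHz both map to 3.05 kHz.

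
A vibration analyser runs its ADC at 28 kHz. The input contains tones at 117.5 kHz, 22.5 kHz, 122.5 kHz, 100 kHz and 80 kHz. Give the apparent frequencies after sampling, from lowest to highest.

fs/2 = 14 kHz.
117.5 kHz mod fs = 5.5 kHz.
5.5 kHz ≤ fs/2 = 14 kHz, appears at 5.5 kHz.
22.5 kHz > fs/2 = 14 kHz, folds to fs − 22.5 kHz = 5.5 kHz.
122.5 kHz mod fs = 10.5 kHz.
10.5 kHz ≤ fs/2 = 14 kHz, appears at 10.5 kHz.
100 kHz mod fs = 16 kHz.
16 kHz > fs/2 = 14 kHz, folds to fs − 16 kHz = 12 kHz.
80 kHz mod fs = 24 kHz.
24 kHz > fs/2 = 14 kHz, folds to fs − 24 kHz = 4 kHz.
Distinct values: {4 kHz, 5.5 kHz, 10.5 kHz, 12 kHz}.

4 kHz, 5.5 kHz, 10.5 kHz, 12 kHz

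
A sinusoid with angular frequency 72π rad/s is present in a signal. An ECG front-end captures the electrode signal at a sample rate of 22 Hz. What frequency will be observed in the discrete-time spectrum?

8 Hz

ω = 72π rad/s → f = ω/(2π) = 36 Hz.
36 Hz mod fs = 14 Hz.
14 Hz > fs/2 = 11 Hz, folds to fs − 14 Hz = 8 Hz.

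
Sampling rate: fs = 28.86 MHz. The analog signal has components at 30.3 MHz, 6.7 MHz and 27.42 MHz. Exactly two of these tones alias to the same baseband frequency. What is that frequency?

1.44 MHz

fs/2 = 14.43 MHz.
30.3 MHz mod fs = 1.44 MHz.
1.44 MHz ≤ fs/2 = 14.43 MHz, appears at 1.44 MHz.
6.7 MHz ≤ fs/2 = 14.43 MHz, passes unchanged.
27.42 MHz > fs/2 = 14.43 MHz, folds to fs − 27.42 MHz = 1.44 MHz.
27.42 MHz and 30.3 MHz both map to 1.44 MHz.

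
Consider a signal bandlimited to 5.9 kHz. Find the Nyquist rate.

11.8 kHz

Nyquist rate = 2 × 5.9 kHz = 11.8 kHz.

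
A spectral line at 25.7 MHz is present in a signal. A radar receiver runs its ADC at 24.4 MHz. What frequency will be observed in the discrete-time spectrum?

1.3 MHz

25.7 MHz mod fs = 1.3 MHz.
1.3 MHz ≤ fs/2 = 12.2 MHz, appears at 1.3 MHz.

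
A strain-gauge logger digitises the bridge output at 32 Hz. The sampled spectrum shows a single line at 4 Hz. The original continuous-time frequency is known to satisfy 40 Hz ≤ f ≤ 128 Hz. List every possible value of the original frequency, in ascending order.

Frequencies that alias to 4 Hz are k·fs ± 4 Hz for integer k ≥ 0.
k=0: 4 Hz.
k=1: 28 Hz, 36 Hz.
k=2: 60 Hz, 68 Hz.
k=3: 92 Hz, 100 Hz.
k=4: 124 Hz, 132 Hz.
k=5: 156 Hz, 164 Hz.
Within [40 Hz, 128 Hz]: 60 Hz, 68 Hz, 92 Hz, 100 Hz, 124 Hz.

60 Hz, 68 Hz, 92 Hz, 100 Hz, 124 Hz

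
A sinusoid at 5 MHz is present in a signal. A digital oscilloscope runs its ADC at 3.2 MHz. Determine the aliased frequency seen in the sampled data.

1.4 MHz

5 MHz mod fs = 1.8 MHz.
1.8 MHz > fs/2 = 1.6 MHz, folds to fs − 1.8 MHz = 1.4 MHz.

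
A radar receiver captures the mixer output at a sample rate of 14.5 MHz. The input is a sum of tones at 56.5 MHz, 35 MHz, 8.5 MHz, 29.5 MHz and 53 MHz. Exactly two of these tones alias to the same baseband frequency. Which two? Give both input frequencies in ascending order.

8.5 MHz, 35 MHz

fs/2 = 7.25 MHz.
56.5 MHz mod fs = 13 MHz.
13 MHz > fs/2 = 7.25 MHz, folds to fs − 13 MHz = 1.5 MHz.
35 MHz mod fs = 6 MHz.
6 MHz ≤ fs/2 = 7.25 MHz, appears at 6 MHz.
8.5 MHz > fs/2 = 7.25 MHz, folds to fs − 8.5 MHz = 6 MHz.
29.5 MHz mod fs = 0.5 MHz.
0.5 MHz ≤ fs/2 = 7.25 MHz, appears at 0.5 MHz.
53 MHz mod fs = 9.5 MHz.
9.5 MHz > fs/2 = 7.25 MHz, folds to fs − 9.5 MHz = 5 MHz.
8.5 MHz and 35 MHz both map to 6 MHz.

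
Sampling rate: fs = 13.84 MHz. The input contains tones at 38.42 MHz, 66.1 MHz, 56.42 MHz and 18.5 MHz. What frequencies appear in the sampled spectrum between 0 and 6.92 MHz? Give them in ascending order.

1.06 MHz, 3.1 MHz, 4.66 MHz

fs/2 = 6.92 MHz.
38.42 MHz mod fs = 10.74 MHz.
10.74 MHz > fs/2 = 6.92 MHz, folds to fs − 10.74 MHz = 3.1 MHz.
66.1 MHz mod fs = 10.74 MHz.
10.74 MHz > fs/2 = 6.92 MHz, folds to fs − 10.74 MHz = 3.1 MHz.
56.42 MHz mod fs = 1.06 MHz.
1.06 MHz ≤ fs/2 = 6.92 MHz, appears at 1.06 MHz.
18.5 MHz mod fs = 4.66 MHz.
4.66 MHz ≤ fs/2 = 6.92 MHz, appears at 4.66 MHz.
Distinct values: {1.06 MHz, 3.1 MHz, 4.66 MHz}.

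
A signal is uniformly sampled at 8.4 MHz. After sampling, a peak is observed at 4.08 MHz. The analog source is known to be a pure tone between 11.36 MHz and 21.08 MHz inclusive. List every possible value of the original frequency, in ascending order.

Frequencies that alias to 4.08 MHz are k·fs ± 4.08 MHz for integer k ≥ 0.
k=0: 4.08 MHz.
k=1: 4.32 MHz, 12.48 MHz.
k=2: 12.72 MHz, 20.88 MHz.
k=3: 21.12 MHz, 29.28 MHz.
Within [11.36 MHz, 21.08 MHz]: 12.48 MHz, 12.72 MHz, 20.88 MHz.

12.48 MHz, 12.72 MHz, 20.88 MHz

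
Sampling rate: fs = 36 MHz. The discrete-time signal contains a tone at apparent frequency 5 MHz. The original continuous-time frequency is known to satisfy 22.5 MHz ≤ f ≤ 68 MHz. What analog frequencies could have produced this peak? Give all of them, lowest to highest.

31 MHz, 41 MHz, 67 MHz

Frequencies that alias to 5 MHz are k·fs ± 5 MHz for integer k ≥ 0.
k=0: 5 MHz.
k=1: 31 MHz, 41 MHz.
k=2: 67 MHz, 77 MHz.
k=3: 103 MHz, 113 MHz.
Within [22.5 MHz, 68 MHz]: 31 MHz, 41 MHz, 67 MHz.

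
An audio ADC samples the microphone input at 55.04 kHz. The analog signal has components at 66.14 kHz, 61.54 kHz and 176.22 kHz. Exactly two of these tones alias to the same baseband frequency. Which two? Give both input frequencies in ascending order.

fs/2 = 27.52 kHz.
66.14 kHz mod fs = 11.1 kHz.
11.1 kHz ≤ fs/2 = 27.52 kHz, appears at 11.1 kHz.
61.54 kHz mod fs = 6.5 kHz.
6.5 kHz ≤ fs/2 = 27.52 kHz, appears at 6.5 kHz.
176.22 kHz mod fs = 11.1 kHz.
11.1 kHz ≤ fs/2 = 27.52 kHz, appears at 11.1 kHz.
66.14 kHz and 176.22 kHz both map to 11.1 kHz.

66.14 kHz, 176.22 kHz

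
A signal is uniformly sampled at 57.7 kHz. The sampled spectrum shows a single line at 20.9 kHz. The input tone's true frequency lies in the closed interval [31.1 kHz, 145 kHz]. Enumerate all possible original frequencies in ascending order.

36.8 kHz, 78.6 kHz, 94.5 kHz, 136.3 kHz

Frequencies that alias to 20.9 kHz are k·fs ± 20.9 kHz for integer k ≥ 0.
k=0: 20.9 kHz.
k=1: 36.8 kHz, 78.6 kHz.
k=2: 94.5 kHz, 136.3 kHz.
k=3: 152.2 kHz, 194 kHz.
Within [31.1 kHz, 145 kHz]: 36.8 kHz, 78.6 kHz, 94.5 kHz, 136.3 kHz.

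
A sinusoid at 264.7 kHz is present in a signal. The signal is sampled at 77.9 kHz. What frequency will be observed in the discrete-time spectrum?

31 kHz

264.7 kHz mod fs = 31 kHz.
31 kHz ≤ fs/2 = 38.95 kHz, appears at 31 kHz.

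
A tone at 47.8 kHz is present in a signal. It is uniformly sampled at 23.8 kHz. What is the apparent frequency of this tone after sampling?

0.2 kHz

47.8 kHz mod fs = 0.2 kHz.
0.2 kHz ≤ fs/2 = 11.9 kHz, appears at 0.2 kHz.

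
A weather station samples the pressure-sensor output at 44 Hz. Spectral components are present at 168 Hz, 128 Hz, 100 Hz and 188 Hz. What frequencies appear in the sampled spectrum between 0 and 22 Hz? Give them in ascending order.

fs/2 = 22 Hz.
168 Hz mod fs = 36 Hz.
36 Hz > fs/2 = 22 Hz, folds to fs − 36 Hz = 8 Hz.
128 Hz mod fs = 40 Hz.
40 Hz > fs/2 = 22 Hz, folds to fs − 40 Hz = 4 Hz.
100 Hz mod fs = 12 Hz.
12 Hz ≤ fs/2 = 22 Hz, appears at 12 Hz.
188 Hz mod fs = 12 Hz.
12 Hz ≤ fs/2 = 22 Hz, appears at 12 Hz.
Distinct values: {4 Hz, 8 Hz, 12 Hz}.

4 Hz, 8 Hz, 12 Hz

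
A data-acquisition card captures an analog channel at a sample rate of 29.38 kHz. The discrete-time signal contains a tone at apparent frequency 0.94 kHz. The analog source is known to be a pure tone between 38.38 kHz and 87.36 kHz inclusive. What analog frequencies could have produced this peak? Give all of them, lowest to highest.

57.82 kHz, 59.7 kHz, 87.2 kHz

Frequencies that alias to 0.94 kHz are k·fs ± 0.94 kHz for integer k ≥ 0.
k=0: 0.94 kHz.
k=1: 28.44 kHz, 30.32 kHz.
k=2: 57.82 kHz, 59.7 kHz.
k=3: 87.2 kHz, 89.08 kHz.
k=4: 116.58 kHz, 118.46 kHz.
Within [38.38 kHz, 87.36 kHz]: 57.82 kHz, 59.7 kHz, 87.2 kHz.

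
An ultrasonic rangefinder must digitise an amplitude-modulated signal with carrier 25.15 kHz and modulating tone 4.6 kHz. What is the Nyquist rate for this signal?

AM sidebands sit at fc ± fm = 20.55 kHz and 29.75 kHz.
Highest-frequency component: 29.75 kHz.
Nyquist rate = 2 × 29.75 kHz = 59.5 kHz.

59.5 kHz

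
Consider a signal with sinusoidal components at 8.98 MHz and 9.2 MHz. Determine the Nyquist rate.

18.4 MHz

Highest-frequency component: 9.2 MHz.
Nyquist rate = 2 × 9.2 MHz = 18.4 MHz.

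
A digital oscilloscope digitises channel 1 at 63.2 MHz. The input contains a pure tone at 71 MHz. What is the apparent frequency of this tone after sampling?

71 MHz mod fs = 7.8 MHz.
7.8 MHz ≤ fs/2 = 31.6 MHz, appears at 7.8 MHz.

7.8 MHz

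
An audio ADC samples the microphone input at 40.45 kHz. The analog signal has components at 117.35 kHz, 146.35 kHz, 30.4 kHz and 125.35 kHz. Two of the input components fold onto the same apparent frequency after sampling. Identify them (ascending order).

117.35 kHz, 125.35 kHz

fs/2 = 20.225 kHz.
117.35 kHz mod fs = 36.45 kHz.
36.45 kHz > fs/2 = 20.225 kHz, folds to fs − 36.45 kHz = 4 kHz.
146.35 kHz mod fs = 25 kHz.
25 kHz > fs/2 = 20.225 kHz, folds to fs − 25 kHz = 15.45 kHz.
30.4 kHz > fs/2 = 20.225 kHz, folds to fs − 30.4 kHz = 10.05 kHz.
125.35 kHz mod fs = 4 kHz.
4 kHz ≤ fs/2 = 20.225 kHz, appears at 4 kHz.
117.35 kHz and 125.35 kHz both map to 4 kHz.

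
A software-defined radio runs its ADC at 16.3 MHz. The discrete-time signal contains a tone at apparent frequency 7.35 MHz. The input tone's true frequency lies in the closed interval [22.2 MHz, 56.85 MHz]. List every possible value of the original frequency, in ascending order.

Frequencies that alias to 7.35 MHz are k·fs ± 7.35 MHz for integer k ≥ 0.
k=0: 7.35 MHz.
k=1: 8.95 MHz, 23.65 MHz.
k=2: 25.25 MHz, 39.95 MHz.
k=3: 41.55 MHz, 56.25 MHz.
k=4: 57.85 MHz, 72.55 MHz.
Within [22.2 MHz, 56.85 MHz]: 23.65 MHz, 25.25 MHz, 39.95 MHz, 41.55 MHz, 56.25 MHz.

23.65 MHz, 25.25 MHz, 39.95 MHz, 41.55 MHz, 56.25 MHz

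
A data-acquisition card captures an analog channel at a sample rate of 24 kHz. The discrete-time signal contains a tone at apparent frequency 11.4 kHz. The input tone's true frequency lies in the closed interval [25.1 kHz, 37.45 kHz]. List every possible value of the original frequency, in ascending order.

Frequencies that alias to 11.4 kHz are k·fs ± 11.4 kHz for integer k ≥ 0.
k=0: 11.4 kHz.
k=1: 12.6 kHz, 35.4 kHz.
k=2: 36.6 kHz, 59.4 kHz.
k=3: 60.6 kHz, 83.4 kHz.
Within [25.1 kHz, 37.45 kHz]: 35.4 kHz, 36.6 kHz.

35.4 kHz, 36.6 kHz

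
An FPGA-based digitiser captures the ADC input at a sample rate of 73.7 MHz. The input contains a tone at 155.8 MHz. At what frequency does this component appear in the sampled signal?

8.4 MHz

155.8 MHz mod fs = 8.4 MHz.
8.4 MHz ≤ fs/2 = 36.85 MHz, appears at 8.4 MHz.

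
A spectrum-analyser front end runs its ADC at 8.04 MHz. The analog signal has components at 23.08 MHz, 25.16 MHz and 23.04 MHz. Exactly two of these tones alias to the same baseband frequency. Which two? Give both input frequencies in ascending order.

23.08 MHz, 25.16 MHz

fs/2 = 4.02 MHz.
23.08 MHz mod fs = 7 MHz.
7 MHz > fs/2 = 4.02 MHz, folds to fs − 7 MHz = 1.04 MHz.
25.16 MHz mod fs = 1.04 MHz.
1.04 MHz ≤ fs/2 = 4.02 MHz, appears at 1.04 MHz.
23.04 MHz mod fs = 6.96 MHz.
6.96 MHz > fs/2 = 4.02 MHz, folds to fs − 6.96 MHz = 1.08 MHz.
23.08 MHz and 25.16 MHz both map to 1.04 MHz.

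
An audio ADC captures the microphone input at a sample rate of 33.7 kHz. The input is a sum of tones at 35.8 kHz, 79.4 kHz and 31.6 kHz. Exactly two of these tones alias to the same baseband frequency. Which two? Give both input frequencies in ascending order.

31.6 kHz, 35.8 kHz

fs/2 = 16.85 kHz.
35.8 kHz mod fs = 2.1 kHz.
2.1 kHz ≤ fs/2 = 16.85 kHz, appears at 2.1 kHz.
79.4 kHz mod fs = 12 kHz.
12 kHz ≤ fs/2 = 16.85 kHz, appears at 12 kHz.
31.6 kHz > fs/2 = 16.85 kHz, folds to fs − 31.6 kHz = 2.1 kHz.
31.6 kHz and 35.8 kHz both map to 2.1 kHz.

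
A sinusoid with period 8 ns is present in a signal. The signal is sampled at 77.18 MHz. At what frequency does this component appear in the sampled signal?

29.36 MHz

T = 8 ns → f = 1/T = 125 MHz.
125 MHz mod fs = 47.82 MHz.
47.82 MHz > fs/2 = 38.59 MHz, folds to fs − 47.82 MHz = 29.36 MHz.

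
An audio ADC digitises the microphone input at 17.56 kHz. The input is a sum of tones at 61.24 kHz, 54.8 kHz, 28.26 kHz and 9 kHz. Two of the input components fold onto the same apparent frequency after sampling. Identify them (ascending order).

fs/2 = 8.78 kHz.
61.24 kHz mod fs = 8.56 kHz.
8.56 kHz ≤ fs/2 = 8.78 kHz, appears at 8.56 kHz.
54.8 kHz mod fs = 2.12 kHz.
2.12 kHz ≤ fs/2 = 8.78 kHz, appears at 2.12 kHz.
28.26 kHz mod fs = 10.7 kHz.
10.7 kHz > fs/2 = 8.78 kHz, folds to fs − 10.7 kHz = 6.86 kHz.
9 kHz > fs/2 = 8.78 kHz, folds to fs − 9 kHz = 8.56 kHz.
9 kHz and 61.24 kHz both map to 8.56 kHz.

9 kHz, 61.24 kHz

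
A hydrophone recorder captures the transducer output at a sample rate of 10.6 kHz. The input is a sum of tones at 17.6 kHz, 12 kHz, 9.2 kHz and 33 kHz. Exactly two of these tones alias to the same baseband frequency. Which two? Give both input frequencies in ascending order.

9.2 kHz, 12 kHz

fs/2 = 5.3 kHz.
17.6 kHz mod fs = 7 kHz.
7 kHz > fs/2 = 5.3 kHz, folds to fs − 7 kHz = 3.6 kHz.
12 kHz mod fs = 1.4 kHz.
1.4 kHz ≤ fs/2 = 5.3 kHz, appears at 1.4 kHz.
9.2 kHz > fs/2 = 5.3 kHz, folds to fs − 9.2 kHz = 1.4 kHz.
33 kHz mod fs = 1.2 kHz.
1.2 kHz ≤ fs/2 = 5.3 kHz, appears at 1.2 kHz.
9.2 kHz and 12 kHz both map to 1.4 kHz.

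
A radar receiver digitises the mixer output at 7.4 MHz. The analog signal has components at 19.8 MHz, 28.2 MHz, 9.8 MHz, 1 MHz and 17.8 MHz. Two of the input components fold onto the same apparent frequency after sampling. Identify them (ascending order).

9.8 MHz, 19.8 MHz

fs/2 = 3.7 MHz.
19.8 MHz mod fs = 5 MHz.
5 MHz > fs/2 = 3.7 MHz, folds to fs − 5 MHz = 2.4 MHz.
28.2 MHz mod fs = 6 MHz.
6 MHz > fs/2 = 3.7 MHz, folds to fs − 6 MHz = 1.4 MHz.
9.8 MHz mod fs = 2.4 MHz.
2.4 MHz ≤ fs/2 = 3.7 MHz, appears at 2.4 MHz.
1 MHz ≤ fs/2 = 3.7 MHz, passes unchanged.
17.8 MHz mod fs = 3 MHz.
3 MHz ≤ fs/2 = 3.7 MHz, appears at 3 MHz.
9.8 MHz and 19.8 MHz both map to 2.4 MHz.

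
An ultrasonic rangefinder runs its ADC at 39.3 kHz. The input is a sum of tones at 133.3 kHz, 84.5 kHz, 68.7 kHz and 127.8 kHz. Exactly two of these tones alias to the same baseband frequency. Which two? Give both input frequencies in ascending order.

fs/2 = 19.65 kHz.
133.3 kHz mod fs = 15.4 kHz.
15.4 kHz ≤ fs/2 = 19.65 kHz, appears at 15.4 kHz.
84.5 kHz mod fs = 5.9 kHz.
5.9 kHz ≤ fs/2 = 19.65 kHz, appears at 5.9 kHz.
68.7 kHz mod fs = 29.4 kHz.
29.4 kHz > fs/2 = 19.65 kHz, folds to fs − 29.4 kHz = 9.9 kHz.
127.8 kHz mod fs = 9.9 kHz.
9.9 kHz ≤ fs/2 = 19.65 kHz, appears at 9.9 kHz.
68.7 kHz and 127.8 kHz both map to 9.9 kHz.

68.7 kHz, 127.8 kHz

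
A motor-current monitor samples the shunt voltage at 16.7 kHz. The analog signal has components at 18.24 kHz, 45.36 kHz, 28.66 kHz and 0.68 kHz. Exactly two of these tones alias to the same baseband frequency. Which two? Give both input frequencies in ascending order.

fs/2 = 8.35 kHz.
18.24 kHz mod fs = 1.54 kHz.
1.54 kHz ≤ fs/2 = 8.35 kHz, appears at 1.54 kHz.
45.36 kHz mod fs = 11.96 kHz.
11.96 kHz > fs/2 = 8.35 kHz, folds to fs − 11.96 kHz = 4.74 kHz.
28.66 kHz mod fs = 11.96 kHz.
11.96 kHz > fs/2 = 8.35 kHz, folds to fs − 11.96 kHz = 4.74 kHz.
0.68 kHz ≤ fs/2 = 8.35 kHz, passes unchanged.
28.66 kHz and 45.36 kHz both map to 4.74 kHz.

28.66 kHz, 45.36 kHz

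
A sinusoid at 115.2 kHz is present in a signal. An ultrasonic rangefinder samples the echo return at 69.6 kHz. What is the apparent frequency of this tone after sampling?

24 kHz

115.2 kHz mod fs = 45.6 kHz.
45.6 kHz > fs/2 = 34.8 kHz, folds to fs − 45.6 kHz = 24 kHz.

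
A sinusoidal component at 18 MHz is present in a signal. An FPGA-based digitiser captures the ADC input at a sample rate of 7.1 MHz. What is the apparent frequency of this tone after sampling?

18 MHz mod fs = 3.8 MHz.
3.8 MHz > fs/2 = 3.55 MHz, folds to fs − 3.8 MHz = 3.3 MHz.

3.3 MHz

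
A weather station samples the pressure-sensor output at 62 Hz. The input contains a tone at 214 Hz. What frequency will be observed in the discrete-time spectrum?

214 Hz mod fs = 28 Hz.
28 Hz ≤ fs/2 = 31 Hz, appears at 28 Hz.

28 Hz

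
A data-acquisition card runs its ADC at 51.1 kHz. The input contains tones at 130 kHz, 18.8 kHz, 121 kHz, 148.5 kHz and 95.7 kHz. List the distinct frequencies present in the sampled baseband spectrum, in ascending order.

4.8 kHz, 6.5 kHz, 18.8 kHz, 23.3 kHz

fs/2 = 25.55 kHz.
130 kHz mod fs = 27.8 kHz.
27.8 kHz > fs/2 = 25.55 kHz, folds to fs − 27.8 kHz = 23.3 kHz.
18.8 kHz ≤ fs/2 = 25.55 kHz, passes unchanged.
121 kHz mod fs = 18.8 kHz.
18.8 kHz ≤ fs/2 = 25.55 kHz, appears at 18.8 kHz.
148.5 kHz mod fs = 46.3 kHz.
46.3 kHz > fs/2 = 25.55 kHz, folds to fs − 46.3 kHz = 4.8 kHz.
95.7 kHz mod fs = 44.6 kHz.
44.6 kHz > fs/2 = 25.55 kHz, folds to fs − 44.6 kHz = 6.5 kHz.
Distinct values: {4.8 kHz, 6.5 kHz, 18.8 kHz, 23.3 kHz}.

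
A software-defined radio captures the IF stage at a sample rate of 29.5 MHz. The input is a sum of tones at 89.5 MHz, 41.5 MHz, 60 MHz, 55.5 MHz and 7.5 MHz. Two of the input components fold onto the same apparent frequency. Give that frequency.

1 MHz

fs/2 = 14.75 MHz.
89.5 MHz mod fs = 1 MHz.
1 MHz ≤ fs/2 = 14.75 MHz, appears at 1 MHz.
41.5 MHz mod fs = 12 MHz.
12 MHz ≤ fs/2 = 14.75 MHz, appears at 12 MHz.
60 MHz mod fs = 1 MHz.
1 MHz ≤ fs/2 = 14.75 MHz, appears at 1 MHz.
55.5 MHz mod fs = 26 MHz.
26 MHz > fs/2 = 14.75 MHz, folds to fs − 26 MHz = 3.5 MHz.
7.5 MHz ≤ fs/2 = 14.75 MHz, passes unchanged.
60 MHz and 89.5 MHz both map to 1 MHz.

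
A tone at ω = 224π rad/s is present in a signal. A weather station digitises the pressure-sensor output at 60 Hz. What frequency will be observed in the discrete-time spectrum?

8 Hz

ω = 224π rad/s → f = ω/(2π) = 112 Hz.
112 Hz mod fs = 52 Hz.
52 Hz > fs/2 = 30 Hz, folds to fs − 52 Hz = 8 Hz.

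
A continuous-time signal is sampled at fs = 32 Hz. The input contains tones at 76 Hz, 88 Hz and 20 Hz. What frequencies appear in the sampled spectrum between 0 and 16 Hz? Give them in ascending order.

fs/2 = 16 Hz.
76 Hz mod fs = 12 Hz.
12 Hz ≤ fs/2 = 16 Hz, appears at 12 Hz.
88 Hz mod fs = 24 Hz.
24 Hz > fs/2 = 16 Hz, folds to fs − 24 Hz = 8 Hz.
20 Hz > fs/2 = 16 Hz, folds to fs − 20 Hz = 12 Hz.
Distinct values: {8 Hz, 12 Hz}.

8 Hz, 12 Hz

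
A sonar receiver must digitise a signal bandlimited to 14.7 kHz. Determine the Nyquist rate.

Nyquist rate = 2 × 14.7 kHz = 29.4 kHz.

29.4 kHz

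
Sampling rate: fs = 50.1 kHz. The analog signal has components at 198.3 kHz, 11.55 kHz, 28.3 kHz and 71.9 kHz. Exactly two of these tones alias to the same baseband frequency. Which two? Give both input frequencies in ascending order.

fs/2 = 25.05 kHz.
198.3 kHz mod fs = 48 kHz.
48 kHz > fs/2 = 25.05 kHz, folds to fs − 48 kHz = 2.1 kHz.
11.55 kHz ≤ fs/2 = 25.05 kHz, passes unchanged.
28.3 kHz > fs/2 = 25.05 kHz, folds to fs − 28.3 kHz = 21.8 kHz.
71.9 kHz mod fs = 21.8 kHz.
21.8 kHz ≤ fs/2 = 25.05 kHz, appears at 21.8 kHz.
28.3 kHz and 71.9 kHz both map to 21.8 kHz.

28.3 kHz, 71.9 kHz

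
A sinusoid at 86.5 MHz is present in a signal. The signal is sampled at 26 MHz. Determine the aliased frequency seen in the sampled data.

8.5 MHz

86.5 MHz mod fs = 8.5 MHz.
8.5 MHz ≤ fs/2 = 13 MHz, appears at 8.5 MHz.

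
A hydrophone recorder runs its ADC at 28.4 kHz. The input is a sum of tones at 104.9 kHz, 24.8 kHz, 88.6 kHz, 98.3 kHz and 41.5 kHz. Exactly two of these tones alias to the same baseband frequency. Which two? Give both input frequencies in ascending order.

fs/2 = 14.2 kHz.
104.9 kHz mod fs = 19.7 kHz.
19.7 kHz > fs/2 = 14.2 kHz, folds to fs − 19.7 kHz = 8.7 kHz.
24.8 kHz > fs/2 = 14.2 kHz, folds to fs − 24.8 kHz = 3.6 kHz.
88.6 kHz mod fs = 3.4 kHz.
3.4 kHz ≤ fs/2 = 14.2 kHz, appears at 3.4 kHz.
98.3 kHz mod fs = 13.1 kHz.
13.1 kHz ≤ fs/2 = 14.2 kHz, appears at 13.1 kHz.
41.5 kHz mod fs = 13.1 kHz.
13.1 kHz ≤ fs/2 = 14.2 kHz, appears at 13.1 kHz.
41.5 kHz and 98.3 kHz both map to 13.1 kHz.

41.5 kHz, 98.3 kHz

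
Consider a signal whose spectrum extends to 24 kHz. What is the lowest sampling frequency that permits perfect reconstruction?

Nyquist rate = 2 × 24 kHz = 48 kHz.

48 kHz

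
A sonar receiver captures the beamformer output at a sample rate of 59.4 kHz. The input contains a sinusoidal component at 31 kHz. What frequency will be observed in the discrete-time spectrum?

28.4 kHz

31 kHz > fs/2 = 29.7 kHz, folds to fs − 31 kHz = 28.4 kHz.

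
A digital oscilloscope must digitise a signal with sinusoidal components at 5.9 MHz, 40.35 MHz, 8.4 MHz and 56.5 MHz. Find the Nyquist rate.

Highest-frequency component: 56.5 MHz.
Nyquist rate = 2 × 56.5 MHz = 113 MHz.

113 MHz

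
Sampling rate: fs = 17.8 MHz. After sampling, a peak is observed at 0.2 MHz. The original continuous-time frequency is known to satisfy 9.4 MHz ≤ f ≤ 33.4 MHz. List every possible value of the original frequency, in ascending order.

Frequencies that alias to 0.2 MHz are k·fs ± 0.2 MHz for integer k ≥ 0.
k=0: 0.2 MHz.
k=1: 17.6 MHz, 18 MHz.
k=2: 35.4 MHz, 35.8 MHz.
Within [9.4 MHz, 33.4 MHz]: 17.6 MHz, 18 MHz.

17.6 MHz, 18 MHz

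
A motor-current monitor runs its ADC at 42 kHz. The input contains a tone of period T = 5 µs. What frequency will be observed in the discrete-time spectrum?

10 kHz

T = 5 µs → f = 1/T = 200 kHz.
200 kHz mod fs = 32 kHz.
32 kHz > fs/2 = 21 kHz, folds to fs − 32 kHz = 10 kHz.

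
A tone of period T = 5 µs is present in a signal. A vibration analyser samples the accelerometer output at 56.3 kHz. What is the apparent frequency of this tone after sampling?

25.2 kHz

T = 5 µs → f = 1/T = 200 kHz.
200 kHz mod fs = 31.1 kHz.
31.1 kHz > fs/2 = 28.15 kHz, folds to fs − 31.1 kHz = 25.2 kHz.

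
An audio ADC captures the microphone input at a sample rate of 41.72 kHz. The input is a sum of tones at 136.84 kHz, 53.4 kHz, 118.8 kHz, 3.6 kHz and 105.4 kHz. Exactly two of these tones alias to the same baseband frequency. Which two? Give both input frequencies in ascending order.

53.4 kHz, 136.84 kHz

fs/2 = 20.86 kHz.
136.84 kHz mod fs = 11.68 kHz.
11.68 kHz ≤ fs/2 = 20.86 kHz, appears at 11.68 kHz.
53.4 kHz mod fs = 11.68 kHz.
11.68 kHz ≤ fs/2 = 20.86 kHz, appears at 11.68 kHz.
118.8 kHz mod fs = 35.36 kHz.
35.36 kHz > fs/2 = 20.86 kHz, folds to fs − 35.36 kHz = 6.36 kHz.
3.6 kHz ≤ fs/2 = 20.86 kHz, passes unchanged.
105.4 kHz mod fs = 21.96 kHz.
21.96 kHz > fs/2 = 20.86 kHz, folds to fs − 21.96 kHz = 19.76 kHz.
53.4 kHz and 136.84 kHz both map to 11.68 kHz.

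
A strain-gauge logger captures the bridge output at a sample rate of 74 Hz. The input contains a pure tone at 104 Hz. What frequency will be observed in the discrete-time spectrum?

104 Hz mod fs = 30 Hz.
30 Hz ≤ fs/2 = 37 Hz, appears at 30 Hz.

30 Hz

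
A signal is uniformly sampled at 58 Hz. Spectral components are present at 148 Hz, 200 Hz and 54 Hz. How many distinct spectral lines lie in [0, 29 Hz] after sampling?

fs/2 = 29 Hz.
148 Hz mod fs = 32 Hz.
32 Hz > fs/2 = 29 Hz, folds to fs − 32 Hz = 26 Hz.
200 Hz mod fs = 26 Hz.
26 Hz ≤ fs/2 = 29 Hz, appears at 26 Hz.
54 Hz > fs/2 = 29 Hz, folds to fs − 54 Hz = 4 Hz.
Distinct values: {4 Hz, 26 Hz} → 2.

2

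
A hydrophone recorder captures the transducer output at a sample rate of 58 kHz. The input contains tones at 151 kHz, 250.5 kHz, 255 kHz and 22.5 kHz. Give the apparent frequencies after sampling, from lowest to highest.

fs/2 = 29 kHz.
151 kHz mod fs = 35 kHz.
35 kHz > fs/2 = 29 kHz, folds to fs − 35 kHz = 23 kHz.
250.5 kHz mod fs = 18.5 kHz.
18.5 kHz ≤ fs/2 = 29 kHz, appears at 18.5 kHz.
255 kHz mod fs = 23 kHz.
23 kHz ≤ fs/2 = 29 kHz, appears at 23 kHz.
22.5 kHz ≤ fs/2 = 29 kHz, passes unchanged.
Distinct values: {18.5 kHz, 22.5 kHz, 23 kHz}.

18.5 kHz, 22.5 kHz, 23 kHz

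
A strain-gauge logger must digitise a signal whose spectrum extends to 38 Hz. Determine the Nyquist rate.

76 Hz

Nyquist rate = 2 × 38 Hz = 76 Hz.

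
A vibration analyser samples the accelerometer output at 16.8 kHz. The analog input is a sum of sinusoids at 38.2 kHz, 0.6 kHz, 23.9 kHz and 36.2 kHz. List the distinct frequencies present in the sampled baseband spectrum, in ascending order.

0.6 kHz, 2.6 kHz, 4.6 kHz, 7.1 kHz

fs/2 = 8.4 kHz.
38.2 kHz mod fs = 4.6 kHz.
4.6 kHz ≤ fs/2 = 8.4 kHz, appears at 4.6 kHz.
0.6 kHz ≤ fs/2 = 8.4 kHz, passes unchanged.
23.9 kHz mod fs = 7.1 kHz.
7.1 kHz ≤ fs/2 = 8.4 kHz, appears at 7.1 kHz.
36.2 kHz mod fs = 2.6 kHz.
2.6 kHz ≤ fs/2 = 8.4 kHz, appears at 2.6 kHz.
Distinct values: {0.6 kHz, 2.6 kHz, 4.6 kHz, 7.1 kHz}.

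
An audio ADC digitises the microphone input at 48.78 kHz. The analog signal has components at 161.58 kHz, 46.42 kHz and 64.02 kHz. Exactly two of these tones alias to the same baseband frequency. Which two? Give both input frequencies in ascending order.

64.02 kHz, 161.58 kHz

fs/2 = 24.39 kHz.
161.58 kHz mod fs = 15.24 kHz.
15.24 kHz ≤ fs/2 = 24.39 kHz, appears at 15.24 kHz.
46.42 kHz > fs/2 = 24.39 kHz, folds to fs − 46.42 kHz = 2.36 kHz.
64.02 kHz mod fs = 15.24 kHz.
15.24 kHz ≤ fs/2 = 24.39 kHz, appears at 15.24 kHz.
64.02 kHz and 161.58 kHz both map to 15.24 kHz.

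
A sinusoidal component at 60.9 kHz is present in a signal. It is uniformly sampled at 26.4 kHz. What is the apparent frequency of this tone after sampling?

60.9 kHz mod fs = 8.1 kHz.
8.1 kHz ≤ fs/2 = 13.2 kHz, appears at 8.1 kHz.

8.1 kHz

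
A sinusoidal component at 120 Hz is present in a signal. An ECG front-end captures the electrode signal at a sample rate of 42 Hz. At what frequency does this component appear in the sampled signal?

6 Hz

120 Hz mod fs = 36 Hz.
36 Hz > fs/2 = 21 Hz, folds to fs − 36 Hz = 6 Hz.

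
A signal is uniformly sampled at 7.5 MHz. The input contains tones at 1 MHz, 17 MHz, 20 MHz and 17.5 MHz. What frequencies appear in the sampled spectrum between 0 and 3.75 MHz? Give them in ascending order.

fs/2 = 3.75 MHz.
1 MHz ≤ fs/2 = 3.75 MHz, passes unchanged.
17 MHz mod fs = 2 MHz.
2 MHz ≤ fs/2 = 3.75 MHz, appears at 2 MHz.
20 MHz mod fs = 5 MHz.
5 MHz > fs/2 = 3.75 MHz, folds to fs − 5 MHz = 2.5 MHz.
17.5 MHz mod fs = 2.5 MHz.
2.5 MHz ≤ fs/2 = 3.75 MHz, appears at 2.5 MHz.
Distinct values: {1 MHz, 2 MHz, 2.5 MHz}.

1 MHz, 2 MHz, 2.5 MHz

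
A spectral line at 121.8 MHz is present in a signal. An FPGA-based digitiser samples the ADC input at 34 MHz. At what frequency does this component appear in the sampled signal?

121.8 MHz mod fs = 19.8 MHz.
19.8 MHz > fs/2 = 17 MHz, folds to fs − 19.8 MHz = 14.2 MHz.

14.2 MHz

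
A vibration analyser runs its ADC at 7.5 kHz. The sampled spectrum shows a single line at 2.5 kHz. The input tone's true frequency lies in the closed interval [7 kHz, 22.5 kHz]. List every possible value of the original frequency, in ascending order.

Frequencies that alias to 2.5 kHz are k·fs ± 2.5 kHz for integer k ≥ 0.
k=0: 2.5 kHz.
k=1: 5 kHz, 10 kHz.
k=2: 12.5 kHz, 17.5 kHz.
k=3: 20 kHz, 25 kHz.
k=4: 27.5 kHz, 32.5 kHz.
Within [7 kHz, 22.5 kHz]: 10 kHz, 12.5 kHz, 17.5 kHz, 20 kHz.

10 kHz, 12.5 kHz, 17.5 kHz, 20 kHz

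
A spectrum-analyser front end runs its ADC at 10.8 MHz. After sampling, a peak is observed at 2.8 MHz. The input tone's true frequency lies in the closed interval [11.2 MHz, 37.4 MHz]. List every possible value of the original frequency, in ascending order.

13.6 MHz, 18.8 MHz, 24.4 MHz, 29.6 MHz, 35.2 MHz

Frequencies that alias to 2.8 MHz are k·fs ± 2.8 MHz for integer k ≥ 0.
k=0: 2.8 MHz.
k=1: 8 MHz, 13.6 MHz.
k=2: 18.8 MHz, 24.4 MHz.
k=3: 29.6 MHz, 35.2 MHz.
k=4: 40.4 MHz, 46 MHz.
Within [11.2 MHz, 37.4 MHz]: 13.6 MHz, 18.8 MHz, 24.4 MHz, 29.6 MHz, 35.2 MHz.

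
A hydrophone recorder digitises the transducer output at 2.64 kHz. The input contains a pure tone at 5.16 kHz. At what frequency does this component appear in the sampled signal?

5.16 kHz mod fs = 2.52 kHz.
2.52 kHz > fs/2 = 1.32 kHz, folds to fs − 2.52 kHz = 0.12 kHz.

0.12 kHz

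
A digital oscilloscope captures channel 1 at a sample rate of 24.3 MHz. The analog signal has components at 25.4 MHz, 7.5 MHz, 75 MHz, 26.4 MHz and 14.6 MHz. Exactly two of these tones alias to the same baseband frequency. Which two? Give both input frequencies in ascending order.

fs/2 = 12.15 MHz.
25.4 MHz mod fs = 1.1 MHz.
1.1 MHz ≤ fs/2 = 12.15 MHz, appears at 1.1 MHz.
7.5 MHz ≤ fs/2 = 12.15 MHz, passes unchanged.
75 MHz mod fs = 2.1 MHz.
2.1 MHz ≤ fs/2 = 12.15 MHz, appears at 2.1 MHz.
26.4 MHz mod fs = 2.1 MHz.
2.1 MHz ≤ fs/2 = 12.15 MHz, appears at 2.1 MHz.
14.6 MHz > fs/2 = 12.15 MHz, folds to fs − 14.6 MHz = 9.7 MHz.
26.4 MHz and 75 MHz both map to 2.1 MHz.

26.4 MHz, 75 MHz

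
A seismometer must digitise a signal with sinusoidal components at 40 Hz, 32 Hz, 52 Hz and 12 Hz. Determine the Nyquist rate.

Highest-frequency component: 52 Hz.
Nyquist rate = 2 × 52 Hz = 104 Hz.

104 Hz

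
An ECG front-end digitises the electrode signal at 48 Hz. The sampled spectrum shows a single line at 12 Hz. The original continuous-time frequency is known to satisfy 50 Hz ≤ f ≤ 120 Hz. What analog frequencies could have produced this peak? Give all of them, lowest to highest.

60 Hz, 84 Hz, 108 Hz

Frequencies that alias to 12 Hz are k·fs ± 12 Hz for integer k ≥ 0.
k=0: 12 Hz.
k=1: 36 Hz, 60 Hz.
k=2: 84 Hz, 108 Hz.
k=3: 132 Hz, 156 Hz.
Within [50 Hz, 120 Hz]: 60 Hz, 84 Hz, 108 Hz.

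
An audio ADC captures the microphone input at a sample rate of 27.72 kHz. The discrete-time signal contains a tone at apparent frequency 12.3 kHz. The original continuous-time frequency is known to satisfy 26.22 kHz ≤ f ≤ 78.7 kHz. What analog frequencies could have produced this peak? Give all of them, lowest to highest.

40.02 kHz, 43.14 kHz, 67.74 kHz, 70.86 kHz

Frequencies that alias to 12.3 kHz are k·fs ± 12.3 kHz for integer k ≥ 0.
k=0: 12.3 kHz.
k=1: 15.42 kHz, 40.02 kHz.
k=2: 43.14 kHz, 67.74 kHz.
k=3: 70.86 kHz, 95.46 kHz.
k=4: 98.58 kHz, 123.18 kHz.
Within [26.22 kHz, 78.7 kHz]: 40.02 kHz, 43.14 kHz, 67.74 kHz, 70.86 kHz.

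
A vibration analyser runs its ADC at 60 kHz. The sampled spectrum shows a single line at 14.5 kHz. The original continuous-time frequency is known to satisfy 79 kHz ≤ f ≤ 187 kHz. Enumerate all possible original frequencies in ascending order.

Frequencies that alias to 14.5 kHz are k·fs ± 14.5 kHz for integer k ≥ 0.
k=0: 14.5 kHz.
k=1: 45.5 kHz, 74.5 kHz.
k=2: 105.5 kHz, 134.5 kHz.
k=3: 165.5 kHz, 194.5 kHz.
k=4: 225.5 kHz, 254.5 kHz.
Within [79 kHz, 187 kHz]: 105.5 kHz, 134.5 kHz, 165.5 kHz.

105.5 kHz, 134.5 kHz, 165.5 kHz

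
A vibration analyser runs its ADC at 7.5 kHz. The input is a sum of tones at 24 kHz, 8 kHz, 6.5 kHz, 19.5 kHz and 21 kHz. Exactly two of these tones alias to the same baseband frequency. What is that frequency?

fs/2 = 3.75 kHz.
24 kHz mod fs = 1.5 kHz.
1.5 kHz ≤ fs/2 = 3.75 kHz, appears at 1.5 kHz.
8 kHz mod fs = 0.5 kHz.
0.5 kHz ≤ fs/2 = 3.75 kHz, appears at 0.5 kHz.
6.5 kHz > fs/2 = 3.75 kHz, folds to fs − 6.5 kHz = 1 kHz.
19.5 kHz mod fs = 4.5 kHz.
4.5 kHz > fs/2 = 3.75 kHz, folds to fs − 4.5 kHz = 3 kHz.
21 kHz mod fs = 6 kHz.
6 kHz > fs/2 = 3.75 kHz, folds to fs − 6 kHz = 1.5 kHz.
21 kHz and 24 kHz both map to 1.5 kHz.

1.5 kHz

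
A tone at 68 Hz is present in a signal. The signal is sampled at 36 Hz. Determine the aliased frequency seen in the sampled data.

68 Hz mod fs = 32 Hz.
32 Hz > fs/2 = 18 Hz, folds to fs − 32 Hz = 4 Hz.

4 Hz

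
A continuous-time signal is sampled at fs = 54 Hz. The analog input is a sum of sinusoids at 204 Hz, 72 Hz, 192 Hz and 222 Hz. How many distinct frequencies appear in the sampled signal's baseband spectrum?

fs/2 = 27 Hz.
204 Hz mod fs = 42 Hz.
42 Hz > fs/2 = 27 Hz, folds to fs − 42 Hz = 12 Hz.
72 Hz mod fs = 18 Hz.
18 Hz ≤ fs/2 = 27 Hz, appears at 18 Hz.
192 Hz mod fs = 30 Hz.
30 Hz > fs/2 = 27 Hz, folds to fs − 30 Hz = 24 Hz.
222 Hz mod fs = 6 Hz.
6 Hz ≤ fs/2 = 27 Hz, appears at 6 Hz.
Distinct values: {6 Hz, 12 Hz, 18 Hz, 24 Hz} → 4.

4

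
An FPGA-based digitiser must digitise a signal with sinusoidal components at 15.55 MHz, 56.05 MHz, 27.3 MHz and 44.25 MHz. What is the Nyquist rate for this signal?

Highest-frequency component: 56.05 MHz.
Nyquist rate = 2 × 56.05 MHz = 112.1 MHz.

112.1 MHz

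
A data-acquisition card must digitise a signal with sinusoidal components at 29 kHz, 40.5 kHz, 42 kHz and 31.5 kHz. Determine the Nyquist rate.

84 kHz

Highest-frequency component: 42 kHz.
Nyquist rate = 2 × 42 kHz = 84 kHz.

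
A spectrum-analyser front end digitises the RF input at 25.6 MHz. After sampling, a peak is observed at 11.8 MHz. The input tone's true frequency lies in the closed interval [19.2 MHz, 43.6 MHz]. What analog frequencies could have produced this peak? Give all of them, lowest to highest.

37.4 MHz, 39.4 MHz

Frequencies that alias to 11.8 MHz are k·fs ± 11.8 MHz for integer k ≥ 0.
k=0: 11.8 MHz.
k=1: 13.8 MHz, 37.4 MHz.
k=2: 39.4 MHz, 63 MHz.
k=3: 65 MHz, 88.6 MHz.
Within [19.2 MHz, 43.6 MHz]: 37.4 MHz, 39.4 MHz.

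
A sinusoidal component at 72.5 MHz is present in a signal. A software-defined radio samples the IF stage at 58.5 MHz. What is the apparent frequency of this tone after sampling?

14 MHz

72.5 MHz mod fs = 14 MHz.
14 MHz ≤ fs/2 = 29.25 MHz, appears at 14 MHz.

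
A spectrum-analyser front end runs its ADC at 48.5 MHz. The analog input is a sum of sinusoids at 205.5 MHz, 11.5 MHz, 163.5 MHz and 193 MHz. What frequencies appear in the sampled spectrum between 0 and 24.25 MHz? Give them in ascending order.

1 MHz, 11.5 MHz, 18 MHz

fs/2 = 24.25 MHz.
205.5 MHz mod fs = 11.5 MHz.
11.5 MHz ≤ fs/2 = 24.25 MHz, appears at 11.5 MHz.
11.5 MHz ≤ fs/2 = 24.25 MHz, passes unchanged.
163.5 MHz mod fs = 18 MHz.
18 MHz ≤ fs/2 = 24.25 MHz, appears at 18 MHz.
193 MHz mod fs = 47.5 MHz.
47.5 MHz > fs/2 = 24.25 MHz, folds to fs − 47.5 MHz = 1 MHz.
Distinct values: {1 MHz, 11.5 MHz, 18 MHz}.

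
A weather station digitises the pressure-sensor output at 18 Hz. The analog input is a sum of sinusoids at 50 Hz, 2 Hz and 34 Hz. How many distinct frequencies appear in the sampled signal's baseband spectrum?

2

fs/2 = 9 Hz.
50 Hz mod fs = 14 Hz.
14 Hz > fs/2 = 9 Hz, folds to fs − 14 Hz = 4 Hz.
2 Hz ≤ fs/2 = 9 Hz, passes unchanged.
34 Hz mod fs = 16 Hz.
16 Hz > fs/2 = 9 Hz, folds to fs − 16 Hz = 2 Hz.
Distinct values: {2 Hz, 4 Hz} → 2.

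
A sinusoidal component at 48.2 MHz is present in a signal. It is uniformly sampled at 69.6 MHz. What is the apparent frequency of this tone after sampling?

48.2 MHz > fs/2 = 34.8 MHz, folds to fs − 48.2 MHz = 21.4 MHz.

21.4 MHz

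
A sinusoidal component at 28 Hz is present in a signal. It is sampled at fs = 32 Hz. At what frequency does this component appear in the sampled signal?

28 Hz > fs/2 = 16 Hz, folds to fs − 28 Hz = 4 Hz.

4 Hz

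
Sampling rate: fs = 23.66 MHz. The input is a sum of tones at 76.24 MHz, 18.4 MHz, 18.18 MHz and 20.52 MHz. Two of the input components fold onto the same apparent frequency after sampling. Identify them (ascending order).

fs/2 = 11.83 MHz.
76.24 MHz mod fs = 5.26 MHz.
5.26 MHz ≤ fs/2 = 11.83 MHz, appears at 5.26 MHz.
18.4 MHz > fs/2 = 11.83 MHz, folds to fs − 18.4 MHz = 5.26 MHz.
18.18 MHz > fs/2 = 11.83 MHz, folds to fs − 18.18 MHz = 5.48 MHz.
20.52 MHz > fs/2 = 11.83 MHz, folds to fs − 20.52 MHz = 3.14 MHz.
18.4 MHz and 76.24 MHz both map to 5.26 MHz.

18.4 MHz, 76.24 MHz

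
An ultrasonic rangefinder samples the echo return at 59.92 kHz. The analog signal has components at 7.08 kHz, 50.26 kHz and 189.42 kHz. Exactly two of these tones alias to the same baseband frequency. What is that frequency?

fs/2 = 29.96 kHz.
7.08 kHz ≤ fs/2 = 29.96 kHz, passes unchanged.
50.26 kHz > fs/2 = 29.96 kHz, folds to fs − 50.26 kHz = 9.66 kHz.
189.42 kHz mod fs = 9.66 kHz.
9.66 kHz ≤ fs/2 = 29.96 kHz, appears at 9.66 kHz.
50.26 kHz and 189.42 kHz both map to 9.66 kHz.

9.66 kHz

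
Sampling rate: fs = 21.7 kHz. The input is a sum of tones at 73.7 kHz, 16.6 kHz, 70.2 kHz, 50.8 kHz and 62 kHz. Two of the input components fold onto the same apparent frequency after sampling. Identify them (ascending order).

fs/2 = 10.85 kHz.
73.7 kHz mod fs = 8.6 kHz.
8.6 kHz ≤ fs/2 = 10.85 kHz, appears at 8.6 kHz.
16.6 kHz > fs/2 = 10.85 kHz, folds to fs − 16.6 kHz = 5.1 kHz.
70.2 kHz mod fs = 5.1 kHz.
5.1 kHz ≤ fs/2 = 10.85 kHz, appears at 5.1 kHz.
50.8 kHz mod fs = 7.4 kHz.
7.4 kHz ≤ fs/2 = 10.85 kHz, appears at 7.4 kHz.
62 kHz mod fs = 18.6 kHz.
18.6 kHz > fs/2 = 10.85 kHz, folds to fs − 18.6 kHz = 3.1 kHz.
16.6 kHz and 70.2 kHz both map to 5.1 kHz.

16.6 kHz, 70.2 kHz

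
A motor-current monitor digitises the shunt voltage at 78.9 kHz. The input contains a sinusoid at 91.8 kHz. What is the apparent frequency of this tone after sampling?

12.9 kHz

91.8 kHz mod fs = 12.9 kHz.
12.9 kHz ≤ fs/2 = 39.45 kHz, appears at 12.9 kHz.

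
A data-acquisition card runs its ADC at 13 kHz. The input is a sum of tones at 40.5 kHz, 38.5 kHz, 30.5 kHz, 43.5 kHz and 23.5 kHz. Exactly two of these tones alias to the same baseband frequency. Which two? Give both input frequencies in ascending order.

30.5 kHz, 43.5 kHz

fs/2 = 6.5 kHz.
40.5 kHz mod fs = 1.5 kHz.
1.5 kHz ≤ fs/2 = 6.5 kHz, appears at 1.5 kHz.
38.5 kHz mod fs = 12.5 kHz.
12.5 kHz > fs/2 = 6.5 kHz, folds to fs − 12.5 kHz = 0.5 kHz.
30.5 kHz mod fs = 4.5 kHz.
4.5 kHz ≤ fs/2 = 6.5 kHz, appears at 4.5 kHz.
43.5 kHz mod fs = 4.5 kHz.
4.5 kHz ≤ fs/2 = 6.5 kHz, appears at 4.5 kHz.
23.5 kHz mod fs = 10.5 kHz.
10.5 kHz > fs/2 = 6.5 kHz, folds to fs − 10.5 kHz = 2.5 kHz.
30.5 kHz and 43.5 kHz both map to 4.5 kHz.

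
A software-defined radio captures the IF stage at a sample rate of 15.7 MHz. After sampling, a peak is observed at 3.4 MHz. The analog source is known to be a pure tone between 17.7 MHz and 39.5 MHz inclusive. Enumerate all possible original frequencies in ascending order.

19.1 MHz, 28 MHz, 34.8 MHz

Frequencies that alias to 3.4 MHz are k·fs ± 3.4 MHz for integer k ≥ 0.
k=0: 3.4 MHz.
k=1: 12.3 MHz, 19.1 MHz.
k=2: 28 MHz, 34.8 MHz.
k=3: 43.7 MHz, 50.5 MHz.
Within [17.7 MHz, 39.5 MHz]: 19.1 MHz, 28 MHz, 34.8 MHz.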